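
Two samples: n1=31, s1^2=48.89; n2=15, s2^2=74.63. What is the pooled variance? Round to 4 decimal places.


sp^2 = ((n1-1)*s1^2 + (n2-1)*s2^2)/(n1+n2-2)
(n1-1)*s1^2 = 30 * 48.89 = 1466.7
(n2-1)*s2^2 = 14 * 74.63 = 1044.82
numerator = 1466.7 + 1044.82 = 2511.52
n1+n2-2 = 44
sp^2 = 2511.52 / 44 = 57.08

57.0800


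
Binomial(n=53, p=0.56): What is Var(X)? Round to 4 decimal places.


Var = n*p*(1-p) = 53 * 0.56 * 0.44 = 13.0592

13.0592


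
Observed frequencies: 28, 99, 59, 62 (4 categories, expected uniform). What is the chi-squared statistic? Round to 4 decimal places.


chi2 = sum((O-E)^2/E), E = total/4
total = 248, E = 248/4 = 62
(28 - 62)^2 / 62 = 1156 / 62 = 578/31 ≈ 18.645161
(99 - 62)^2 / 62 = 1369 / 62 = 1369/62 ≈ 22.080645
(59 - 62)^2 / 62 = 9 / 62 = 9/62 ≈ 0.145161
(62 - 62)^2 / 62 = 0 / 62 = 0
chi2 = 1267/31 ≈ 40.870968

40.8710


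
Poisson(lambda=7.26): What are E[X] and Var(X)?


E[X] = Var(X) = lambda = 7.26

7.26, 7.26


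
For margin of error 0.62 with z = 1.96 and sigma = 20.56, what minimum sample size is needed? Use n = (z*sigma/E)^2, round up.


z*sigma/E = 1.96 * 20.56 / 0.62 = 50372/775 ≈ 64.996129
(z*sigma/E)^2 ≈ 4224.496789
round up: n = 4225

4225


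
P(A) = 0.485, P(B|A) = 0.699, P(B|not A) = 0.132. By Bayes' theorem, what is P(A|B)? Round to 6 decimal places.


P(A|B) = P(B|A)*P(A) / P(B), P(B) = P(B|A)*P(A) + P(B|not A)*P(not A)
P(B|A)*P(A) = 0.699 * 0.485 = 0.339015
P(B|not A)*P(not A) = 0.132 * 0.515 = 0.06798
P(B) = 0.339015 + 0.06798 = 0.406995
P(A|B) = 0.339015 / 0.406995 ≈ 0.83297092

0.832971


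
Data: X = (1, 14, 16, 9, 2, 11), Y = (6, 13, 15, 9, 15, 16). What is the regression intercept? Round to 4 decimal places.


a = ybar - b*xbar, where b = sum((xi-xbar)(yi-ybar)) / sum((xi-xbar)^2)
n = 6, xbar = 53/6 ≈ 8.833333, ybar = 74/6 = 37/3 ≈ 12.333333
Sxy = sum((xi-xbar)(yi-ybar)) = 184/3 ≈ 61.333333
Sxx = sum((xi-xbar)^2) = 1145/6 ≈ 190.833333
b = Sxy / Sxx = 368/1145 ≈ 0.321397
a = 12.333333 - 0.321397 * 8.833333 = 10871/1145 ≈ 9.494323

9.4943


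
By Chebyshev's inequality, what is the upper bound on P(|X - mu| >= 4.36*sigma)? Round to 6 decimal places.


P <= 1/k^2
k^2 = 4.36^2 = 19.0096
1/k^2 = 1 / 19.0096 ≈ 0.05260500

0.052605


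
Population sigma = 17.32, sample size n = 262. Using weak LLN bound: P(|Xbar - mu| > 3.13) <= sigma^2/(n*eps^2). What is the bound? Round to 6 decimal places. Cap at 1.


bound = min(1, sigma^2/(n*eps^2))
sigma^2 = 17.32^2 = 299.9824
n*eps^2 = 262 * 3.13^2 = 262 * 9.7969 = 2566.7878
sigma^2/(n*eps^2) = 299.9824 / 2566.7878 ≈ 0.11687074

0.116871


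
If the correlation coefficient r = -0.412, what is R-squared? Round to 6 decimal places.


R^2 = r^2 = (-0.412)^2 = 0.169744

0.169744


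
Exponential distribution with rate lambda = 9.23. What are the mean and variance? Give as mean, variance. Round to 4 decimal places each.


mean = 1/lam, var = 1/lam^2
mean = 1 / 9.23 = 100/923 ≈ 0.108342
lam^2 = 9.23^2 = 85.1929
var = 1 / 85.1929 ≈ 0.011738

0.1083, 0.0117


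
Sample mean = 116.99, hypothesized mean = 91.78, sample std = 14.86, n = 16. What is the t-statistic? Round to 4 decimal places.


t = (xbar - mu0) / (s/sqrt(n))
xbar - mu0 = 116.99 - 91.78 = 25.21
sqrt(16) = 4
s/sqrt(n) = 14.86 / 4 = 3.715
t = 25.21 / 3.715 = 5042/743 ≈ 6.786003

6.7860


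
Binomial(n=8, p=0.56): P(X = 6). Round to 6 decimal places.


P = C(n,k) * p^k * (1-p)^(n-k)
C(8,6) = 28
p^k = 0.56^6 ≈ 0.03084098
(1-p)^(n-k) = 0.44^2 = 0.1936
P = 28 * 0.03084098 * 0.1936 ≈ 0.167183

0.167183


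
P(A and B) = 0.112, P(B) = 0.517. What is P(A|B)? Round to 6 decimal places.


P(A|B) = P(A and B) / P(B) = 0.112 / 0.517 = 112/517 ≈ 0.21663443

0.216634


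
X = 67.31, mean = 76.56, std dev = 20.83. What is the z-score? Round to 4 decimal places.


z = (X - mu) / sigma
X - mu = 67.31 - 76.56 = -9.25
z = -9.25 / 20.83 = -925/2083 ≈ -0.444071

-0.4441


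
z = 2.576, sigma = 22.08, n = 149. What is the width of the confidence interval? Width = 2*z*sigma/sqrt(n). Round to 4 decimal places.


width = 2*z*sigma/sqrt(n)
2*z*sigma = 2 * 2.576 * 22.08 = 113.75616
sqrt(149) ≈ 12.206556
width = 113.75616 / 12.206556 ≈ 9.319268

9.3193


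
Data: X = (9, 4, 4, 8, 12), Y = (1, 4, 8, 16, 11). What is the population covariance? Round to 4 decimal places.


Cov = (1/n)*sum((xi-xbar)(yi-ybar))
n = 5, xbar = 37/5 = 7.4, ybar = 40/5 = 8
sum((xi-xbar)(yi-ybar)) = 21
Cov = 21 / 5 = 4.2

4.2000


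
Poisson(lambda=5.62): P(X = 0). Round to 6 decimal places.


P = e^(-lam) * lam^k / k!
e^(-5.62) ≈ 0.003624641
lam^k = 5.62^0 = 1
k! = 0! = 1
P = 0.003624641 * 1 / 1 ≈ 0.003625

0.003625


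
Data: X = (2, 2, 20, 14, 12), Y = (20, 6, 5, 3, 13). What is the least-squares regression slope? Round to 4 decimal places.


b = sum((xi-xbar)(yi-ybar)) / sum((xi-xbar)^2)
n = 5, xbar = 50/5 = 10, ybar = 47/5 = 9.4
Sxy = sum((xi-xbar)(yi-ybar)) = -120
Sxx = sum((xi-xbar)^2) = 248
b = Sxy / Sxx = -15/31 ≈ -0.483871

-0.4839


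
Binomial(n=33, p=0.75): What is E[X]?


E[X] = n*p = 33 * 0.75 = 24.75

24.75


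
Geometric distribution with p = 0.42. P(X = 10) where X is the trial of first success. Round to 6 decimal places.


P = (1-p)^(k-1) * p
(1-p)^(k-1) = 0.58^9 ≈ 0.007427659
P = 0.007427659 * 0.42 ≈ 0.003119617

0.003120


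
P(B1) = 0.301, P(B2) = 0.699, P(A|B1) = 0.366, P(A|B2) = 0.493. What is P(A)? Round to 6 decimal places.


P(A) = P(A|B1)*P(B1) + P(A|B2)*P(B2)
P(A|B1)*P(B1) = 0.366 * 0.301 = 0.110166
P(A|B2)*P(B2) = 0.493 * 0.699 = 0.344607
P(A) = 0.110166 + 0.344607 = 0.454773

0.454773


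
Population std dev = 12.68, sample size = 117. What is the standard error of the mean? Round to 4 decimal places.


SE = sigma / sqrt(n)
sqrt(117) ≈ 10.816654
SE = 12.68 / 10.816654 ≈ 1.172266

1.1723


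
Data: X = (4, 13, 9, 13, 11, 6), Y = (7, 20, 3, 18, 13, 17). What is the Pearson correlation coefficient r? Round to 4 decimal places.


r = sum((xi-xbar)(yi-ybar)) / sqrt(sum((xi-xbar)^2) * sum((yi-ybar)^2))
n = 6, xbar = 56/6 = 28/3 ≈ 9.333333, ybar = 78/6 = 13
Sxy = sum((xi-xbar)(yi-ybar)) = 66
Sxx = sum((xi-xbar)^2) = 208/3 ≈ 69.333333
Syy = sum((yi-ybar)^2) = 226
sqrt(Sxx*Syy) ≈ 125.177208
r = Sxy / sqrt(Sxx*Syy) = 66 / 125.177208 ≈ 0.527253

0.5273


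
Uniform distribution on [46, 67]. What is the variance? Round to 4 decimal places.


Var = (b-a)^2 / 12
(b-a)^2 = (67 - 46)^2 = 441
Var = 441/12 = 36.75

36.7500


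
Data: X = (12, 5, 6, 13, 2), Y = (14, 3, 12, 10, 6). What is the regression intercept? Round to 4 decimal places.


a = ybar - b*xbar, where b = sum((xi-xbar)(yi-ybar)) / sum((xi-xbar)^2)
n = 5, xbar = 38/5 = 7.6, ybar = 45/5 = 9
Sxy = sum((xi-xbar)(yi-ybar)) = 55
Sxx = sum((xi-xbar)^2) = 89.2
b = Sxy / Sxx = 275/446 ≈ 0.616592
a = 9 - 0.616592 * 7.6 = 962/223 ≈ 4.313901

4.3139


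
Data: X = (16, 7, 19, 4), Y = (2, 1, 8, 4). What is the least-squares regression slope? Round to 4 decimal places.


b = sum((xi-xbar)(yi-ybar)) / sum((xi-xbar)^2)
n = 4, xbar = 46/4 = 11.5, ybar = 15/4 = 3.75
Sxy = sum((xi-xbar)(yi-ybar)) = 34.5
Sxx = sum((xi-xbar)^2) = 153
b = Sxy / Sxx = 23/102 ≈ 0.225490

0.2255


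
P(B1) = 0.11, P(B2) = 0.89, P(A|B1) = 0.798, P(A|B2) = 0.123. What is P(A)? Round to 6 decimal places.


P(A) = P(A|B1)*P(B1) + P(A|B2)*P(B2)
P(A|B1)*P(B1) = 0.798 * 0.11 = 0.08778
P(A|B2)*P(B2) = 0.123 * 0.89 = 0.10947
P(A) = 0.08778 + 0.10947 = 0.19725

0.197250


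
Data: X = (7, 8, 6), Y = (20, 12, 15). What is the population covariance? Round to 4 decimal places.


Cov = (1/n)*sum((xi-xbar)(yi-ybar))
n = 3, xbar = 21/3 = 7, ybar = 47/3 ≈ 15.666667
sum((xi-xbar)(yi-ybar)) = -3
Cov = -3 / 3 = -1

-1.0000


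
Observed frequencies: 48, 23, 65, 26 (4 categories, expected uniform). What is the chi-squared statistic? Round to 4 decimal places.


chi2 = sum((O-E)^2/E), E = total/4
total = 162, E = 162/4 = 40.5
(48 - 40.5)^2 / 40.5 = 56.25 / 40.5 = 25/18 ≈ 1.388889
(23 - 40.5)^2 / 40.5 = 306.25 / 40.5 = 1225/162 ≈ 7.561728
(65 - 40.5)^2 / 40.5 = 600.25 / 40.5 = 2401/162 ≈ 14.820988
(26 - 40.5)^2 / 40.5 = 210.25 / 40.5 = 841/162 ≈ 5.191358
chi2 = 782/27 ≈ 28.962963

28.9630


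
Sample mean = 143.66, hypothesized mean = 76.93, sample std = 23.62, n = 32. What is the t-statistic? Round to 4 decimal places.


t = (xbar - mu0) / (s/sqrt(n))
xbar - mu0 = 143.66 - 76.93 = 66.73
sqrt(32) ≈ 5.65685425
s/sqrt(n) = 23.62 / 5.65685425 ≈ 4.17546554
t = 66.73 / 4.17546554 ≈ 15.981451

15.9815


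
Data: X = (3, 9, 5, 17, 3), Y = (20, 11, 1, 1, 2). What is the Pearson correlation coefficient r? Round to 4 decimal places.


r = sum((xi-xbar)(yi-ybar)) / sqrt(sum((xi-xbar)^2) * sum((yi-ybar)^2))
n = 5, xbar = 37/5 = 7.4, ybar = 35/5 = 7
Sxy = sum((xi-xbar)(yi-ybar)) = -72
Sxx = sum((xi-xbar)^2) = 139.2
Syy = sum((yi-ybar)^2) = 282
sqrt(Sxx*Syy) ≈ 198.127232
r = Sxy / sqrt(Sxx*Syy) = -72 / 198.127232 ≈ -0.363403

-0.3634


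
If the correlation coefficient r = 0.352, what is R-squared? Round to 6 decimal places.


R^2 = r^2 = (0.352)^2 = 0.123904

0.123904


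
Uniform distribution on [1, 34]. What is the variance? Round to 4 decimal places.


Var = (b-a)^2 / 12
(b-a)^2 = (34 - 1)^2 = 1089
Var = 1089/12 = 90.75

90.7500


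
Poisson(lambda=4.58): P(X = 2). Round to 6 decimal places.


P = e^(-lam) * lam^k / k!
e^(-4.58) ≈ 0.01025490
lam^k = 4.58^2 = 20.9764
k! = 2! = 2
P = 0.01025490 * 20.9764 / 2 ≈ 0.107555

0.107555


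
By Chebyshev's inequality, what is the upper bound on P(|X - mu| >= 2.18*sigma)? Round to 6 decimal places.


P <= 1/k^2
k^2 = 2.18^2 = 4.7524
1/k^2 = 1 / 4.7524 ≈ 0.21042000

0.210420


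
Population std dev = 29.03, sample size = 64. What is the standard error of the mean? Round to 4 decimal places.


SE = sigma / sqrt(n)
sqrt(64) = 8
SE = 29.03 / 8 = 3.62875

3.6288


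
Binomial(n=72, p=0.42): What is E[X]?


E[X] = n*p = 72 * 0.42 = 30.24

30.24


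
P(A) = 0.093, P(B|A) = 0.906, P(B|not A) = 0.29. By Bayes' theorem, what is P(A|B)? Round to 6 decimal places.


P(A|B) = P(B|A)*P(A) / P(B), P(B) = P(B|A)*P(A) + P(B|not A)*P(not A)
P(B|A)*P(A) = 0.906 * 0.093 = 0.084258
P(B|not A)*P(not A) = 0.29 * 0.907 = 0.26303
P(B) = 0.084258 + 0.26303 = 0.347288
P(A|B) = 0.084258 / 0.347288 ≈ 0.24261708

0.242617


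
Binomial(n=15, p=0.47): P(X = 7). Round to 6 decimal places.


P = C(n,k) * p^k * (1-p)^(n-k)
C(15,7) = 6435
p^k = 0.47^7 ≈ 0.005066231
(1-p)^(n-k) = 0.53^8 ≈ 0.006225969
P = 6435 * 0.005066231 * 0.006225969 ≈ 0.202974

0.202974


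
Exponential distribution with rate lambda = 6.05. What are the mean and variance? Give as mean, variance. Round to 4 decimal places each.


mean = 1/lam, var = 1/lam^2
mean = 1 / 6.05 = 20/121 ≈ 0.165289
lam^2 = 6.05^2 = 36.6025
var = 1 / 36.6025 ≈ 0.027321

0.1653, 0.0273


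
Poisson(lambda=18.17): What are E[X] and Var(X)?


E[X] = Var(X) = lambda = 18.17

18.17, 18.17


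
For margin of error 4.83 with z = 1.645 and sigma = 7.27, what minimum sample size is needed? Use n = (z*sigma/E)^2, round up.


z*sigma/E = 1.645 * 7.27 / 4.83 ≈ 2.476014
(z*sigma/E)^2 ≈ 6.130648
round up: n = 7

7


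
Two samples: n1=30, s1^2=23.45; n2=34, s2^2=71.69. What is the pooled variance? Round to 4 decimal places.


sp^2 = ((n1-1)*s1^2 + (n2-1)*s2^2)/(n1+n2-2)
(n1-1)*s1^2 = 29 * 23.45 = 680.05
(n2-1)*s2^2 = 33 * 71.69 = 2365.77
numerator = 680.05 + 2365.77 = 3045.82
n1+n2-2 = 62
sp^2 = 3045.82 / 62 = 152291/3100 ≈ 49.126129

49.1261


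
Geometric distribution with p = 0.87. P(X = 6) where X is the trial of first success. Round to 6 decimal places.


P = (1-p)^(k-1) * p
(1-p)^(k-1) = 0.13^5 = 0.0000371293
P = 0.0000371293 * 0.87 ≈ 0.00003230249

0.000032


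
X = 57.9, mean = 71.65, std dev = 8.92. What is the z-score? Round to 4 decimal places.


z = (X - mu) / sigma
X - mu = 57.9 - 71.65 = -13.75
z = -13.75 / 8.92 = -1375/892 ≈ -1.541480

-1.5415


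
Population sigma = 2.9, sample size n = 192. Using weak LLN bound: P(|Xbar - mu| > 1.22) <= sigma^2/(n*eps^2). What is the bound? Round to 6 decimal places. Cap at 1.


bound = min(1, sigma^2/(n*eps^2))
sigma^2 = 2.9^2 = 8.41
n*eps^2 = 192 * 1.22^2 = 192 * 1.4884 = 285.7728
sigma^2/(n*eps^2) = 8.41 / 285.7728 ≈ 0.02942897

0.029429


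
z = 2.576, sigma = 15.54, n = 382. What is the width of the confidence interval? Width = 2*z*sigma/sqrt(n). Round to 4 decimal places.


width = 2*z*sigma/sqrt(n)
2*z*sigma = 2 * 2.576 * 15.54 = 80.06208
sqrt(382) ≈ 19.544820
width = 80.06208 / 19.544820 ≈ 4.096332

4.0963


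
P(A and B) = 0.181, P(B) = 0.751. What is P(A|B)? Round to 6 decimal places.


P(A|B) = P(A and B) / P(B) = 0.181 / 0.751 = 181/751 ≈ 0.24101198

0.241012


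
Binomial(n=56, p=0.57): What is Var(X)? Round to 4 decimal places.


Var = n*p*(1-p) = 56 * 0.57 * 0.43 = 13.7256

13.7256


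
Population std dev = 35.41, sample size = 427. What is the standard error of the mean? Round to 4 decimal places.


SE = sigma / sqrt(n)
sqrt(427) ≈ 20.663978
SE = 35.41 / 20.663978 ≈ 1.713610

1.7136


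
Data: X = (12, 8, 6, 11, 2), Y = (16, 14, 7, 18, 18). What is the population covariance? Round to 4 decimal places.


Cov = (1/n)*sum((xi-xbar)(yi-ybar))
n = 5, xbar = 39/5 = 7.8, ybar = 73/5 = 14.6
sum((xi-xbar)(yi-ybar)) = 10.6
Cov = 10.6 / 5 = 2.12

2.1200


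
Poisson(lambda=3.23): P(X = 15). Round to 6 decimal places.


P = e^(-lam) * lam^k / k!
e^(-3.23) ≈ 0.03955750
lam^k = 3.23^15 ≈ 43454807.958212
k! = 15! = 1307674368000
P = 0.03955750 * 43454807.958212 / 1307674368000 ≈ 0.000001

0.000001


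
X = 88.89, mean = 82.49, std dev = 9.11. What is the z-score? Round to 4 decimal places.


z = (X - mu) / sigma
X - mu = 88.89 - 82.49 = 6.4
z = 6.4 / 9.11 = 640/911 ≈ 0.702525

0.7025


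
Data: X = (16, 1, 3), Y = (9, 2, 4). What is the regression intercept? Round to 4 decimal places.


a = ybar - b*xbar, where b = sum((xi-xbar)(yi-ybar)) / sum((xi-xbar)^2)
n = 3, xbar = 20/3 ≈ 6.666667, ybar = 15/3 = 5
Sxy = sum((xi-xbar)(yi-ybar)) = 58
Sxx = sum((xi-xbar)^2) = 398/3 ≈ 132.666667
b = Sxy / Sxx = 87/199 ≈ 0.437186
a = 5 - 0.437186 * 6.666667 = 415/199 ≈ 2.085427

2.0854


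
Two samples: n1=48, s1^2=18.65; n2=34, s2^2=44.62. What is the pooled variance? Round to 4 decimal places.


sp^2 = ((n1-1)*s1^2 + (n2-1)*s2^2)/(n1+n2-2)
(n1-1)*s1^2 = 47 * 18.65 = 876.55
(n2-1)*s2^2 = 33 * 44.62 = 1472.46
numerator = 876.55 + 1472.46 = 2349.01
n1+n2-2 = 80
sp^2 = 2349.01 / 80 = 29.362625

29.3626


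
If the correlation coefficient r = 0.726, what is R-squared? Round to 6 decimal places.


R^2 = r^2 = (0.726)^2 = 0.527076

0.527076


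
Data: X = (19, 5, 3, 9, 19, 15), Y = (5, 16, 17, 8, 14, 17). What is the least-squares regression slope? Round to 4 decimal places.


b = sum((xi-xbar)(yi-ybar)) / sum((xi-xbar)^2)
n = 6, xbar = 70/6 = 35/3 ≈ 11.666667, ybar = 77/6 ≈ 12.833333
Sxy = sum((xi-xbar)(yi-ybar)) = -238/3 ≈ -79.333333
Sxx = sum((xi-xbar)^2) = 736/3 ≈ 245.333333
b = Sxy / Sxx = -119/368 ≈ -0.323370

-0.3234


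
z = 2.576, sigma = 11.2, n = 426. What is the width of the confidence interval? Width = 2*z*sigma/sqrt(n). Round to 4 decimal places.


width = 2*z*sigma/sqrt(n)
2*z*sigma = 2 * 2.576 * 11.2 = 57.7024
sqrt(426) ≈ 20.639767
width = 57.7024 / 20.639767 ≈ 2.795690

2.7957


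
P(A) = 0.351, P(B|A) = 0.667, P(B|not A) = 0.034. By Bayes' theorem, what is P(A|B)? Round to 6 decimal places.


P(A|B) = P(B|A)*P(A) / P(B), P(B) = P(B|A)*P(A) + P(B|not A)*P(not A)
P(B|A)*P(A) = 0.667 * 0.351 = 0.234117
P(B|not A)*P(not A) = 0.034 * 0.649 = 0.022066
P(B) = 0.234117 + 0.022066 = 0.256183
P(A|B) = 0.234117 / 0.256183 ≈ 0.91386626

0.913866


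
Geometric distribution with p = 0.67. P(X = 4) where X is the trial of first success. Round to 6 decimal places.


P = (1-p)^(k-1) * p
(1-p)^(k-1) = 0.33^3 = 0.035937
P = 0.035937 * 0.67 = 0.02407779

0.024078


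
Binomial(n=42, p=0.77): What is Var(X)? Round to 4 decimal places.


Var = n*p*(1-p) = 42 * 0.77 * 0.23 = 7.4382

7.4382


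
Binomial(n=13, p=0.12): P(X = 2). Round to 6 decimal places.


P = C(n,k) * p^k * (1-p)^(n-k)
C(13,2) = 78
p^k = 0.12^2 = 0.0144
(1-p)^(n-k) = 0.88^11 ≈ 0.2450809
P = 78 * 0.0144 * 0.2450809 ≈ 0.275275

0.275275


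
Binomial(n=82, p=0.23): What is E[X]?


E[X] = n*p = 82 * 0.23 = 18.86

18.86


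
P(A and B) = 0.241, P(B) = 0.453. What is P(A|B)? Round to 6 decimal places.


P(A|B) = P(A and B) / P(B) = 0.241 / 0.453 = 241/453 ≈ 0.53200883

0.532009


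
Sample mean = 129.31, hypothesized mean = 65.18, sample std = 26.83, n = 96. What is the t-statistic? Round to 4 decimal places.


t = (xbar - mu0) / (s/sqrt(n))
xbar - mu0 = 129.31 - 65.18 = 64.13
sqrt(96) ≈ 9.79795897
s/sqrt(n) = 26.83 / 9.79795897 ≈ 2.73832541
t = 64.13 / 2.73832541 ≈ 23.419423

23.4194


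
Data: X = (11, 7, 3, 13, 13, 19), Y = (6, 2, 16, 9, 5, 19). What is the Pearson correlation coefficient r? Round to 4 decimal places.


r = sum((xi-xbar)(yi-ybar)) / sqrt(sum((xi-xbar)^2) * sum((yi-ybar)^2))
n = 6, xbar = 66/6 = 11, ybar = 57/6 = 9.5
Sxy = sum((xi-xbar)(yi-ybar)) = 44
Sxx = sum((xi-xbar)^2) = 152
Syy = sum((yi-ybar)^2) = 221.5
sqrt(Sxx*Syy) ≈ 183.488419
r = Sxy / sqrt(Sxx*Syy) = 44 / 183.488419 ≈ 0.239797

0.2398


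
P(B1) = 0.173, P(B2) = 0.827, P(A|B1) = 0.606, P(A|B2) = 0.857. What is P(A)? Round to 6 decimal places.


P(A) = P(A|B1)*P(B1) + P(A|B2)*P(B2)
P(A|B1)*P(B1) = 0.606 * 0.173 = 0.104838
P(A|B2)*P(B2) = 0.857 * 0.827 = 0.708739
P(A) = 0.104838 + 0.708739 = 0.813577

0.813577


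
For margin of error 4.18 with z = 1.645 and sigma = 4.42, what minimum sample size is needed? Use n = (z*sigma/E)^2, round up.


z*sigma/E = 1.645 * 4.42 / 4.18 ≈ 1.739450
(z*sigma/E)^2 ≈ 3.025685
round up: n = 4

4


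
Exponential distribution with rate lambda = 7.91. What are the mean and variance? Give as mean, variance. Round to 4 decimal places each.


mean = 1/lam, var = 1/lam^2
mean = 1 / 7.91 = 100/791 ≈ 0.126422
lam^2 = 7.91^2 = 62.5681
var = 1 / 62.5681 ≈ 0.015983

0.1264, 0.0160


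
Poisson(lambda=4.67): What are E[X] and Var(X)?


E[X] = Var(X) = lambda = 4.67

4.67, 4.67


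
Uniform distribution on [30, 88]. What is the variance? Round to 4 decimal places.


Var = (b-a)^2 / 12
(b-a)^2 = (88 - 30)^2 = 3364
Var = 3364/12 ≈ 280.333333

280.3333


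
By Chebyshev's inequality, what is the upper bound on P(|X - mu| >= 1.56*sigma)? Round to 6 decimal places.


P <= 1/k^2
k^2 = 1.56^2 = 2.4336
1/k^2 = 1 / 2.4336 = 625/1521 ≈ 0.41091387

0.410914


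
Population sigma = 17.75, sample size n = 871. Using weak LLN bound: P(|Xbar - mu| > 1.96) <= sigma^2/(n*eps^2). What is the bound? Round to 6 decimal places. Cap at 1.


bound = min(1, sigma^2/(n*eps^2))
sigma^2 = 17.75^2 = 315.0625
n*eps^2 = 871 * 1.96^2 = 871 * 3.8416 = 3346.0336
sigma^2/(n*eps^2) = 315.0625 / 3346.0336 ≈ 0.09415999

0.094160


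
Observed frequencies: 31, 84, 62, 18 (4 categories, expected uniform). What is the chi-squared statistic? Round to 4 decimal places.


chi2 = sum((O-E)^2/E), E = total/4
total = 195, E = 195/4 = 48.75
(31 - 48.75)^2 / 48.75 = 315.0625 / 48.75 = 5041/780 ≈ 6.462821
(84 - 48.75)^2 / 48.75 = 1242.5625 / 48.75 = 6627/260 ≈ 25.488462
(62 - 48.75)^2 / 48.75 = 175.5625 / 48.75 = 2809/780 ≈ 3.601282
(18 - 48.75)^2 / 48.75 = 945.5625 / 48.75 = 5043/260 ≈ 19.396154
chi2 = 2143/39 ≈ 54.948718

54.9487


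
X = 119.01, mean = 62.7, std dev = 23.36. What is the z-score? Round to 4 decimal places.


z = (X - mu) / sigma
X - mu = 119.01 - 62.7 = 56.31
z = 56.31 / 23.36 = 5631/2336 ≈ 2.410531

2.4105


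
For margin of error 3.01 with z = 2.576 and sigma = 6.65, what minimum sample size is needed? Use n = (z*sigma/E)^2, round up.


z*sigma/E = 2.576 * 6.65 / 3.01 = 6118/1075 ≈ 5.691163
(z*sigma/E)^2 ≈ 32.389334
round up: n = 33

33


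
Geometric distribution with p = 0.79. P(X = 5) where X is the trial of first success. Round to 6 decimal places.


P = (1-p)^(k-1) * p
(1-p)^(k-1) = 0.21^4 = 0.00194481
P = 0.00194481 * 0.79 ≈ 0.001536400

0.001536


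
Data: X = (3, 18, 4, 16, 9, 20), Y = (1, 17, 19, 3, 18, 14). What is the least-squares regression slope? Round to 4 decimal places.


b = sum((xi-xbar)(yi-ybar)) / sum((xi-xbar)^2)
n = 6, xbar = 70/6 = 35/3 ≈ 11.666667, ybar = 72/6 = 12
Sxy = sum((xi-xbar)(yi-ybar)) = 35
Sxx = sum((xi-xbar)^2) = 808/3 ≈ 269.333333
b = Sxy / Sxx = 105/808 ≈ 0.129950

0.1300


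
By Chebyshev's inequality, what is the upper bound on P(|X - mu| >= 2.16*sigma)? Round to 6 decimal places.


P <= 1/k^2
k^2 = 2.16^2 = 4.6656
1/k^2 = 1 / 4.6656 = 625/2916 ≈ 0.21433471

0.214335


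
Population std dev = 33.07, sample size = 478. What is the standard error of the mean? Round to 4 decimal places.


SE = sigma / sqrt(n)
sqrt(478) ≈ 21.863211
SE = 33.07 / 21.863211 ≈ 1.512587

1.5126


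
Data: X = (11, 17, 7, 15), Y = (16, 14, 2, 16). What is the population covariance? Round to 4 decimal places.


Cov = (1/n)*sum((xi-xbar)(yi-ybar))
n = 4, xbar = 50/4 = 12.5, ybar = 48/4 = 12
sum((xi-xbar)(yi-ybar)) = 68
Cov = 68 / 4 = 17

17.0000


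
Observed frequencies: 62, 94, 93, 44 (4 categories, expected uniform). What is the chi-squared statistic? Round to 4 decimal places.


chi2 = sum((O-E)^2/E), E = total/4
total = 293, E = 293/4 = 73.25
(62 - 73.25)^2 / 73.25 = 126.5625 / 73.25 = 2025/1172 ≈ 1.727816
(94 - 73.25)^2 / 73.25 = 430.5625 / 73.25 = 6889/1172 ≈ 5.877986
(93 - 73.25)^2 / 73.25 = 390.0625 / 73.25 = 6241/1172 ≈ 5.325085
(44 - 73.25)^2 / 73.25 = 855.5625 / 73.25 = 13689/1172 ≈ 11.680034
chi2 = 7211/293 ≈ 24.610922

24.6109


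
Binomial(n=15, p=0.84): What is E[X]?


E[X] = n*p = 15 * 0.84 = 12.6

12.6


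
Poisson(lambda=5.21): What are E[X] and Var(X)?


E[X] = Var(X) = lambda = 5.21

5.21, 5.21


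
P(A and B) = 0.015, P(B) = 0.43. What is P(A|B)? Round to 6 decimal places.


P(A|B) = P(A and B) / P(B) = 0.015 / 0.43 = 3/86 ≈ 0.03488372

0.034884


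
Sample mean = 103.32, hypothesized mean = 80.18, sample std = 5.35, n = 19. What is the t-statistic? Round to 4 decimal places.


t = (xbar - mu0) / (s/sqrt(n))
xbar - mu0 = 103.32 - 80.18 = 23.14
sqrt(19) ≈ 4.35889894
s/sqrt(n) = 5.35 / 4.35889894 ≈ 1.22737418
t = 23.14 / 1.22737418 ≈ 18.853256

18.8533


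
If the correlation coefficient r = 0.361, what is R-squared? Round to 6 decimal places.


R^2 = r^2 = (0.361)^2 = 0.130321

0.130321


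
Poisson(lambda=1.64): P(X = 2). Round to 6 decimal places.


P = e^(-lam) * lam^k / k!
e^(-1.64) ≈ 0.1939800
lam^k = 1.64^2 = 2.6896
k! = 2! = 2
P = 0.1939800 * 2.6896 / 2 ≈ 0.260864

0.260864


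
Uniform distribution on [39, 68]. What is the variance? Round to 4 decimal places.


Var = (b-a)^2 / 12
(b-a)^2 = (68 - 39)^2 = 841
Var = 841/12 ≈ 70.083333

70.0833


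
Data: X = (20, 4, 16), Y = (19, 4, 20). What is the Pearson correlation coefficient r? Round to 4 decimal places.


r = sum((xi-xbar)(yi-ybar)) / sqrt(sum((xi-xbar)^2) * sum((yi-ybar)^2))
n = 3, xbar = 40/3 ≈ 13.333333, ybar = 43/3 ≈ 14.333333
Sxy = sum((xi-xbar)(yi-ybar)) = 428/3 ≈ 142.666667
Sxx = sum((xi-xbar)^2) = 416/3 ≈ 138.666667
Syy = sum((yi-ybar)^2) = 482/3 ≈ 160.666667
sqrt(Sxx*Syy) ≈ 149.261888
r = Sxy / sqrt(Sxx*Syy) = 142.666667 / 149.261888 ≈ 0.955814

0.9558


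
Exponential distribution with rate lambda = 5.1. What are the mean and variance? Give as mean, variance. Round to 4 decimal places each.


mean = 1/lam, var = 1/lam^2
mean = 1 / 5.1 = 10/51 ≈ 0.196078
lam^2 = 5.1^2 = 26.01
var = 1 / 26.01 = 100/2601 ≈ 0.038447

0.1961, 0.0384


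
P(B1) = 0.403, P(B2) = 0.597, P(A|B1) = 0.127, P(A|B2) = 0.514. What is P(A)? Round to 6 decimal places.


P(A) = P(A|B1)*P(B1) + P(A|B2)*P(B2)
P(A|B1)*P(B1) = 0.127 * 0.403 = 0.051181
P(A|B2)*P(B2) = 0.514 * 0.597 = 0.306858
P(A) = 0.051181 + 0.306858 = 0.358039

0.358039


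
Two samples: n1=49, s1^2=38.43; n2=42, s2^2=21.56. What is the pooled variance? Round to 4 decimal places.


sp^2 = ((n1-1)*s1^2 + (n2-1)*s2^2)/(n1+n2-2)
(n1-1)*s1^2 = 48 * 38.43 = 1844.64
(n2-1)*s2^2 = 41 * 21.56 = 883.96
numerator = 1844.64 + 883.96 = 2728.6
n1+n2-2 = 89
sp^2 = 2728.6 / 89 = 13643/445 ≈ 30.658427

30.6584


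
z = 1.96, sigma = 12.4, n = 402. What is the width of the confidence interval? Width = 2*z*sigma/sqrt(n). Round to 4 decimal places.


width = 2*z*sigma/sqrt(n)
2*z*sigma = 2 * 1.96 * 12.4 = 48.608
sqrt(402) ≈ 20.049938
width = 48.608 / 20.049938 ≈ 2.424347

2.4243


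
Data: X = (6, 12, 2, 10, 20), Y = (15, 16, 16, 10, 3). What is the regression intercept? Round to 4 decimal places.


a = ybar - b*xbar, where b = sum((xi-xbar)(yi-ybar)) / sum((xi-xbar)^2)
n = 5, xbar = 50/5 = 10, ybar = 60/5 = 12
Sxy = sum((xi-xbar)(yi-ybar)) = -126
Sxx = sum((xi-xbar)^2) = 184
b = Sxy / Sxx = -63/92 ≈ -0.684783
a = 12 - (-0.684783) * 10 = 867/46 ≈ 18.847826

18.8478


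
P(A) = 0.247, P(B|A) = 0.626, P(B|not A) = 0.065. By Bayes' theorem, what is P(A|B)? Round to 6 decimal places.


P(A|B) = P(B|A)*P(A) / P(B), P(B) = P(B|A)*P(A) + P(B|not A)*P(not A)
P(B|A)*P(A) = 0.626 * 0.247 = 0.154622
P(B|not A)*P(not A) = 0.065 * 0.753 = 0.048945
P(B) = 0.154622 + 0.048945 = 0.203567
P(A|B) = 0.154622 / 0.203567 ≈ 0.75956319

0.759563


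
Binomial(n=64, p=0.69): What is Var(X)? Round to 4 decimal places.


Var = n*p*(1-p) = 64 * 0.69 * 0.31 = 13.6896

13.6896


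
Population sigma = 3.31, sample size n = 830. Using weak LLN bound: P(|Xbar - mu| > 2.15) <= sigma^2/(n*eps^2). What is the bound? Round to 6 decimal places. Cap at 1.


bound = min(1, sigma^2/(n*eps^2))
sigma^2 = 3.31^2 = 10.9561
n*eps^2 = 830 * 2.15^2 = 830 * 4.6225 = 3836.675
sigma^2/(n*eps^2) = 10.9561 / 3836.675 ≈ 0.00285562

0.002856


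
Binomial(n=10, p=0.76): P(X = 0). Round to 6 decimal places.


P = C(n,k) * p^k * (1-p)^(n-k)
C(10,0) = 1
p^k = 0.76^0 = 1
(1-p)^(n-k) = 0.24^10 ≈ 0.0000006340338
P = 1 * 1 * 0.0000006340338 ≈ 0.000001

0.000001


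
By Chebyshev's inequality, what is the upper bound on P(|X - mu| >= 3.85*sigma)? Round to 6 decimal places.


P <= 1/k^2
k^2 = 3.85^2 = 14.8225
1/k^2 = 1 / 14.8225 = 400/5929 ≈ 0.06746500

0.067465


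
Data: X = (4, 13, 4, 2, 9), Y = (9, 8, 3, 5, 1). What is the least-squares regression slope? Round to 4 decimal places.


b = sum((xi-xbar)(yi-ybar)) / sum((xi-xbar)^2)
n = 5, xbar = 32/5 = 6.4, ybar = 26/5 = 5.2
Sxy = sum((xi-xbar)(yi-ybar)) = 4.6
Sxx = sum((xi-xbar)^2) = 81.2
b = Sxy / Sxx = 23/406 ≈ 0.056650

0.0567


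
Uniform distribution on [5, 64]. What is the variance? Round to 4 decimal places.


Var = (b-a)^2 / 12
(b-a)^2 = (64 - 5)^2 = 3481
Var = 3481/12 ≈ 290.083333

290.0833


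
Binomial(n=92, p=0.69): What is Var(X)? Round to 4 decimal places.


Var = n*p*(1-p) = 92 * 0.69 * 0.31 = 19.6788

19.6788


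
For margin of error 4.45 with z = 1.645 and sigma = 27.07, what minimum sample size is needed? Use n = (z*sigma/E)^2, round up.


z*sigma/E = 1.645 * 27.07 / 4.45 ≈ 10.006775
(z*sigma/E)^2 ≈ 100.135552
round up: n = 101

101


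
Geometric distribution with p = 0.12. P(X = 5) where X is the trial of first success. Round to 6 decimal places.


P = (1-p)^(k-1) * p
(1-p)^(k-1) = 0.88^4 ≈ 0.5996954
P = 0.5996954 * 0.12 ≈ 0.07196344

0.071963


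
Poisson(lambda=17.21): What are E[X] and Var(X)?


E[X] = Var(X) = lambda = 17.21

17.21, 17.21


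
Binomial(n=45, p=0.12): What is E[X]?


E[X] = n*p = 45 * 0.12 = 5.4

5.4


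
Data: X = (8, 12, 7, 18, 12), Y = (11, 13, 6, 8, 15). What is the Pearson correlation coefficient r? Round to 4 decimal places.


r = sum((xi-xbar)(yi-ybar)) / sqrt(sum((xi-xbar)^2) * sum((yi-ybar)^2))
n = 5, xbar = 57/5 = 11.4, ybar = 53/5 = 10.6
Sxy = sum((xi-xbar)(yi-ybar)) = 5.8
Sxx = sum((xi-xbar)^2) = 75.2
Syy = sum((yi-ybar)^2) = 53.2
sqrt(Sxx*Syy) ≈ 63.250613
r = Sxy / sqrt(Sxx*Syy) = 5.8 / 63.250613 ≈ 0.091699

0.0917


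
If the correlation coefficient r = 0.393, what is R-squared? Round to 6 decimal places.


R^2 = r^2 = (0.393)^2 = 0.154449

0.154449


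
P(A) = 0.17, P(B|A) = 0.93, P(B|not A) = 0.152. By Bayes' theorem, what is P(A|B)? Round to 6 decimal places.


P(A|B) = P(B|A)*P(A) / P(B), P(B) = P(B|A)*P(A) + P(B|not A)*P(not A)
P(B|A)*P(A) = 0.93 * 0.17 = 0.1581
P(B|not A)*P(not A) = 0.152 * 0.83 = 0.12616
P(B) = 0.1581 + 0.12616 = 0.28426
P(A|B) = 0.1581 / 0.28426 ≈ 0.55618096

0.556181


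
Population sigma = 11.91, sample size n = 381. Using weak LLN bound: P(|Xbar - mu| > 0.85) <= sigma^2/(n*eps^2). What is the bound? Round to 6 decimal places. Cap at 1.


bound = min(1, sigma^2/(n*eps^2))
sigma^2 = 11.91^2 = 141.8481
n*eps^2 = 381 * 0.85^2 = 381 * 0.7225 = 275.2725
sigma^2/(n*eps^2) = 141.8481 / 275.2725 ≈ 0.51530066

0.515301


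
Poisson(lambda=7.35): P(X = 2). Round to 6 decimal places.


P = e^(-lam) * lam^k / k!
e^(-7.35) ≈ 0.0006425924
lam^k = 7.35^2 = 54.0225
k! = 2! = 2
P = 0.0006425924 * 54.0225 / 2 ≈ 0.017357

0.017357


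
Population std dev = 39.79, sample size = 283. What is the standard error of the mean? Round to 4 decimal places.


SE = sigma / sqrt(n)
sqrt(283) ≈ 16.822604
SE = 39.79 / 16.822604 ≈ 2.365270

2.3653


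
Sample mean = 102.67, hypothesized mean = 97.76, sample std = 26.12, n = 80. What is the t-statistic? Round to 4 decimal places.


t = (xbar - mu0) / (s/sqrt(n))
xbar - mu0 = 102.67 - 97.76 = 4.91
sqrt(80) ≈ 8.94427191
s/sqrt(n) = 26.12 / 8.94427191 ≈ 2.92030478
t = 4.91 / 2.92030478 ≈ 1.681331

1.6813


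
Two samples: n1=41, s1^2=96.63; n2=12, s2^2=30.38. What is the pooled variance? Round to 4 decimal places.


sp^2 = ((n1-1)*s1^2 + (n2-1)*s2^2)/(n1+n2-2)
(n1-1)*s1^2 = 40 * 96.63 = 3865.2
(n2-1)*s2^2 = 11 * 30.38 = 334.18
numerator = 3865.2 + 334.18 = 4199.38
n1+n2-2 = 51
sp^2 = 4199.38 / 51 = 209969/2550 ≈ 82.340784

82.3408


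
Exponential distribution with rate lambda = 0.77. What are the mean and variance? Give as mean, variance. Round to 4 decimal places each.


mean = 1/lam, var = 1/lam^2
mean = 1 / 0.77 = 100/77 ≈ 1.298701
lam^2 = 0.77^2 = 0.5929
var = 1 / 0.5929 = 10000/5929 ≈ 1.686625

1.2987, 1.6866


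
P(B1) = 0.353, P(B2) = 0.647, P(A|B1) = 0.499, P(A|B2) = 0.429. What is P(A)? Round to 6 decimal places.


P(A) = P(A|B1)*P(B1) + P(A|B2)*P(B2)
P(A|B1)*P(B1) = 0.499 * 0.353 = 0.176147
P(A|B2)*P(B2) = 0.429 * 0.647 = 0.277563
P(A) = 0.176147 + 0.277563 = 0.45371

0.453710


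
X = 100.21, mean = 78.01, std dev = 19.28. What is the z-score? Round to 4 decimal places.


z = (X - mu) / sigma
X - mu = 100.21 - 78.01 = 22.2
z = 22.2 / 19.28 = 555/482 ≈ 1.151452

1.1515


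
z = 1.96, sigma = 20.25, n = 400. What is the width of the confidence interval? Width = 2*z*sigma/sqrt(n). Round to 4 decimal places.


width = 2*z*sigma/sqrt(n)
2*z*sigma = 2 * 1.96 * 20.25 = 79.38
sqrt(400) = 20
width = 79.38 / 20 = 3.969

3.9690


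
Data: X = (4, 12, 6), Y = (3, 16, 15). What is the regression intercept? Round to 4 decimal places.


a = ybar - b*xbar, where b = sum((xi-xbar)(yi-ybar)) / sum((xi-xbar)^2)
n = 3, xbar = 22/3 ≈ 7.333333, ybar = 34/3 ≈ 11.333333
Sxy = sum((xi-xbar)(yi-ybar)) = 134/3 ≈ 44.666667
Sxx = sum((xi-xbar)^2) = 104/3 ≈ 34.666667
b = Sxy / Sxx = 67/52 ≈ 1.288462
a = 11.333333 - 1.288462 * 7.333333 = 49/26 ≈ 1.884615

1.8846


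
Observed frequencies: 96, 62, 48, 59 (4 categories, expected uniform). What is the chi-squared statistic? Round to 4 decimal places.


chi2 = sum((O-E)^2/E), E = total/4
total = 265, E = 265/4 = 66.25
(96 - 66.25)^2 / 66.25 = 885.0625 / 66.25 = 14161/1060 ≈ 13.359434
(62 - 66.25)^2 / 66.25 = 18.0625 / 66.25 = 289/1060 ≈ 0.272642
(48 - 66.25)^2 / 66.25 = 333.0625 / 66.25 = 5329/1060 ≈ 5.027358
(59 - 66.25)^2 / 66.25 = 52.5625 / 66.25 = 841/1060 ≈ 0.793396
chi2 = 1031/53 ≈ 19.452830

19.4528


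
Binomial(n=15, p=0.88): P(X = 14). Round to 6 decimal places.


P = C(n,k) * p^k * (1-p)^(n-k)
C(15,14) = 15
p^k = 0.88^14 ≈ 0.1670157
(1-p)^(n-k) = 0.12^1 = 0.12
P = 15 * 0.1670157 * 0.12 ≈ 0.300628

0.300628


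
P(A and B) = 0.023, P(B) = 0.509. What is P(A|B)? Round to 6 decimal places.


P(A|B) = P(A and B) / P(B) = 0.023 / 0.509 = 23/509 ≈ 0.04518664

0.045187


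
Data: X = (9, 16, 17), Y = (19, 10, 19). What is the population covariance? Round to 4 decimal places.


Cov = (1/n)*sum((xi-xbar)(yi-ybar))
n = 3, xbar = 42/3 = 14, ybar = 48/3 = 16
sum((xi-xbar)(yi-ybar)) = -18
Cov = -18 / 3 = -6

-6.0000


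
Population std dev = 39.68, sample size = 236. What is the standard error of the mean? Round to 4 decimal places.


SE = sigma / sqrt(n)
sqrt(236) ≈ 15.362291
SE = 39.68 / 15.362291 ≈ 2.582948

2.5829


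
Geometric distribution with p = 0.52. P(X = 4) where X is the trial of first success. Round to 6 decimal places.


P = (1-p)^(k-1) * p
(1-p)^(k-1) = 0.48^3 = 0.110592
P = 0.110592 * 0.52 = 0.05750784

0.057508


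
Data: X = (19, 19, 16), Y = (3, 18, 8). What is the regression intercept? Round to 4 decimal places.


a = ybar - b*xbar, where b = sum((xi-xbar)(yi-ybar)) / sum((xi-xbar)^2)
n = 3, xbar = 54/3 = 18, ybar = 29/3 ≈ 9.666667
Sxy = sum((xi-xbar)(yi-ybar)) = 5
Sxx = sum((xi-xbar)^2) = 6
b = Sxy / Sxx = 5/6 ≈ 0.833333
a = 9.666667 - 0.833333 * 18 = -16/3 ≈ -5.333333

-5.3333


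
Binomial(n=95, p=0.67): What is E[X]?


E[X] = n*p = 95 * 0.67 = 63.65

63.65


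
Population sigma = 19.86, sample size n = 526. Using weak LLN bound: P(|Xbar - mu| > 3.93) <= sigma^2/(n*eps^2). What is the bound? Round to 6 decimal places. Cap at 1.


bound = min(1, sigma^2/(n*eps^2))
sigma^2 = 19.86^2 = 394.4196
n*eps^2 = 526 * 3.93^2 = 526 * 15.4449 = 8124.0174
sigma^2/(n*eps^2) = 394.4196 / 8124.0174 ≈ 0.04854982

0.048550


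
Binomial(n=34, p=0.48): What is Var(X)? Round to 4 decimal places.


Var = n*p*(1-p) = 34 * 0.48 * 0.52 = 8.4864

8.4864


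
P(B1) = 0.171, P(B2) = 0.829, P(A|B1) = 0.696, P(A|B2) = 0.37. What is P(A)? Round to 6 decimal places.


P(A) = P(A|B1)*P(B1) + P(A|B2)*P(B2)
P(A|B1)*P(B1) = 0.696 * 0.171 = 0.119016
P(A|B2)*P(B2) = 0.37 * 0.829 = 0.30673
P(A) = 0.119016 + 0.30673 = 0.425746

0.425746


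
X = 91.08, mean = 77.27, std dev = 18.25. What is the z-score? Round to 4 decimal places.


z = (X - mu) / sigma
X - mu = 91.08 - 77.27 = 13.81
z = 13.81 / 18.25 = 1381/1825 ≈ 0.756712

0.7567


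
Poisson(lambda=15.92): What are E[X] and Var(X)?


E[X] = Var(X) = lambda = 15.92

15.92, 15.92


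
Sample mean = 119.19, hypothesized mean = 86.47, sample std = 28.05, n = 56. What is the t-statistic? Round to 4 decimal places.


t = (xbar - mu0) / (s/sqrt(n))
xbar - mu0 = 119.19 - 86.47 = 32.72
sqrt(56) ≈ 7.48331477
s/sqrt(n) = 28.05 / 7.48331477 ≈ 3.74833892
t = 32.72 / 3.74833892 ≈ 8.729200

8.7292


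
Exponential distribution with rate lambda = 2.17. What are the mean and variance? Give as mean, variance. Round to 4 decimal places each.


mean = 1/lam, var = 1/lam^2
mean = 1 / 2.17 = 100/217 ≈ 0.460829
lam^2 = 2.17^2 = 4.7089
var = 1 / 4.7089 ≈ 0.212364

0.4608, 0.2124


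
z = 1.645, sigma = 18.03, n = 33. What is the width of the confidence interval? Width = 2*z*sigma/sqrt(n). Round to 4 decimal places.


width = 2*z*sigma/sqrt(n)
2*z*sigma = 2 * 1.645 * 18.03 = 59.3187
sqrt(33) ≈ 5.744563
width = 59.3187 / 5.744563 ≈ 10.326060

10.3261


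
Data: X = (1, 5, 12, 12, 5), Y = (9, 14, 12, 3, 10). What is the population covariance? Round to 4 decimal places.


Cov = (1/n)*sum((xi-xbar)(yi-ybar))
n = 5, xbar = 35/5 = 7, ybar = 48/5 = 9.6
sum((xi-xbar)(yi-ybar)) = -27
Cov = -27 / 5 = -5.4

-5.4000


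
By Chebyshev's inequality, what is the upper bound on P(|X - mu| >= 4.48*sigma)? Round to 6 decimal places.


P <= 1/k^2
k^2 = 4.48^2 = 20.0704
1/k^2 = 1 / 20.0704 ≈ 0.04982462

0.049825


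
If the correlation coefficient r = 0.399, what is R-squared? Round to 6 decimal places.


R^2 = r^2 = (0.399)^2 = 0.159201

0.159201


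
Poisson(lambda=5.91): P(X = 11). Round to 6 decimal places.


P = e^(-lam) * lam^k / k!
e^(-5.91) ≈ 0.002712187
lam^k = 5.91^11 ≈ 307229058.304117
k! = 11! = 39916800
P = 0.002712187 * 307229058.304117 / 39916800 ≈ 0.020875

0.020875


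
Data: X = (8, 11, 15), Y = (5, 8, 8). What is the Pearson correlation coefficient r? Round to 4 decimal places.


r = sum((xi-xbar)(yi-ybar)) / sqrt(sum((xi-xbar)^2) * sum((yi-ybar)^2))
n = 3, xbar = 34/3 ≈ 11.333333, ybar = 21/3 = 7
Sxy = sum((xi-xbar)(yi-ybar)) = 10
Sxx = sum((xi-xbar)^2) = 74/3 ≈ 24.666667
Syy = sum((yi-ybar)^2) = 6
sqrt(Sxx*Syy) ≈ 12.165525
r = Sxy / sqrt(Sxx*Syy) = 10 / 12.165525 ≈ 0.821995

0.8220


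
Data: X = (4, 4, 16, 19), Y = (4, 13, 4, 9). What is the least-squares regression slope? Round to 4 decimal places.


b = sum((xi-xbar)(yi-ybar)) / sum((xi-xbar)^2)
n = 4, xbar = 43/4 = 10.75, ybar = 30/4 = 7.5
Sxy = sum((xi-xbar)(yi-ybar)) = -19.5
Sxx = sum((xi-xbar)^2) = 186.75
b = Sxy / Sxx = -26/249 ≈ -0.104418

-0.1044


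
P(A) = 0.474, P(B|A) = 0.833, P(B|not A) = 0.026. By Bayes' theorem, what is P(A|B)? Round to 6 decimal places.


P(A|B) = P(B|A)*P(A) / P(B), P(B) = P(B|A)*P(A) + P(B|not A)*P(not A)
P(B|A)*P(A) = 0.833 * 0.474 = 0.394842
P(B|not A)*P(not A) = 0.026 * 0.526 = 0.013676
P(B) = 0.394842 + 0.013676 = 0.408518
P(A|B) = 0.394842 / 0.408518 ≈ 0.96652289

0.966523


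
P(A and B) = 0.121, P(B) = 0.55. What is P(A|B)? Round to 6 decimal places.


P(A|B) = P(A and B) / P(B) = 0.121 / 0.55 = 0.22

0.220000


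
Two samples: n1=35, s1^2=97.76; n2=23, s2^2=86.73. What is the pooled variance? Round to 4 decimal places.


sp^2 = ((n1-1)*s1^2 + (n2-1)*s2^2)/(n1+n2-2)
(n1-1)*s1^2 = 34 * 97.76 = 3323.84
(n2-1)*s2^2 = 22 * 86.73 = 1908.06
numerator = 3323.84 + 1908.06 = 5231.9
n1+n2-2 = 56
sp^2 = 5231.9 / 56 = 52319/560 ≈ 93.426786

93.4268


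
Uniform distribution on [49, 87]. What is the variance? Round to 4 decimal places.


Var = (b-a)^2 / 12
(b-a)^2 = (87 - 49)^2 = 1444
Var = 1444/12 ≈ 120.333333

120.3333


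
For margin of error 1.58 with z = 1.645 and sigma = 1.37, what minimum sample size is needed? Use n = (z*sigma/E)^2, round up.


z*sigma/E = 1.645 * 1.37 / 1.58 ≈ 1.426361
(z*sigma/E)^2 ≈ 2.034505
round up: n = 3

3


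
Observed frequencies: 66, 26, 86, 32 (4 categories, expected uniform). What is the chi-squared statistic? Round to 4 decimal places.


chi2 = sum((O-E)^2/E), E = total/4
total = 210, E = 210/4 = 52.5
(66 - 52.5)^2 / 52.5 = 182.25 / 52.5 = 243/70 ≈ 3.471429
(26 - 52.5)^2 / 52.5 = 702.25 / 52.5 = 2809/210 ≈ 13.376190
(86 - 52.5)^2 / 52.5 = 1122.25 / 52.5 = 4489/210 ≈ 21.376190
(32 - 52.5)^2 / 52.5 = 420.25 / 52.5 = 1681/210 ≈ 8.004762
chi2 = 1618/35 ≈ 46.228571

46.2286


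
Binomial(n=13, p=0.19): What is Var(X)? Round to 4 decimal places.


Var = n*p*(1-p) = 13 * 0.19 * 0.81 = 2.0007

2.0007


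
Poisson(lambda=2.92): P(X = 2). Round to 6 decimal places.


P = e^(-lam) * lam^k / k!
e^(-2.92) ≈ 0.05393369
lam^k = 2.92^2 = 8.5264
k! = 2! = 2
P = 0.05393369 * 8.5264 / 2 ≈ 0.229930

0.229930


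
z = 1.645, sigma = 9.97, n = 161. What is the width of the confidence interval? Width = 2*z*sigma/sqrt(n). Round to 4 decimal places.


width = 2*z*sigma/sqrt(n)
2*z*sigma = 2 * 1.645 * 9.97 = 32.8013
sqrt(161) ≈ 12.688578
width = 32.8013 / 12.688578 ≈ 2.585105

2.5851


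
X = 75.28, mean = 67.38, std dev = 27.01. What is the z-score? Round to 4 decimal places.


z = (X - mu) / sigma
X - mu = 75.28 - 67.38 = 7.9
z = 7.9 / 27.01 = 790/2701 ≈ 0.292484

0.2925
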